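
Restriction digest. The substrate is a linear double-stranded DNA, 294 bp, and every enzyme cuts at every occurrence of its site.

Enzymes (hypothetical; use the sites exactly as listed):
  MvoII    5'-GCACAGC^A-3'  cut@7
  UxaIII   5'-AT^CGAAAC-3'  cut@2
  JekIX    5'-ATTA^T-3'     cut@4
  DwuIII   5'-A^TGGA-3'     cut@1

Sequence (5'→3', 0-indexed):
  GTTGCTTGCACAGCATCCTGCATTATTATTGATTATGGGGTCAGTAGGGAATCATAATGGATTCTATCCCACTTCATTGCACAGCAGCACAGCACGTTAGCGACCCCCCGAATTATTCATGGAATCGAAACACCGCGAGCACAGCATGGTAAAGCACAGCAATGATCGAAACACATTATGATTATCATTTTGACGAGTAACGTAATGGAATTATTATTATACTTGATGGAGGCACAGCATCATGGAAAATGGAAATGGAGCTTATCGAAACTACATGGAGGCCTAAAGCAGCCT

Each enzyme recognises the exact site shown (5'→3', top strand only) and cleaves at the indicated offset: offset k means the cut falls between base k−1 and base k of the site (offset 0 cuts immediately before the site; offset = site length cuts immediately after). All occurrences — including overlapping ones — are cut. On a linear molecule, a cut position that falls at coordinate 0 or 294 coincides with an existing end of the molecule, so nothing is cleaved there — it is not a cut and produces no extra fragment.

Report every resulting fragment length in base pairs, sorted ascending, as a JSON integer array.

[3,3,3,4,4,6,6,6,6,7,7,7,8,8,10,10,11,12,12,14,15,19,20,21,22,22,28]

Scan for sites:
  MvoII (GCACAGCA, off=7): starts [7, 78, 86, 138, 153, 231] → cuts [14, 85, 93, 145, 160, 238]
  UxaIII (ATCGAAAC, off=2): starts [123, 164, 263] → cuts [125, 166, 265]
  JekIX (ATTAT, off=4): starts [21, 24, 31, 111, 174, 180, 209, 212, 215] → cuts [25, 28, 35, 115, 178, 184, 213, 216, 219]
  DwuIII (ATGGA, off=1): starts [56, 118, 204, 225, 241, 248, 254, 274] → cuts [57, 119, 205, 226, 242, 249, 255, 275]

Pooled cuts: [14, 25, 28, 35, 57, 85, 93, 115, 119, 125, 145, 160, 166, 178, 184, 205, 213, 216, 219, 226, 238, 242, 249, 255, 265, 275]

Fragments:
  [0,14): 14 bp
  [14,25): 11 bp
  [25,28): 3 bp
  [28,35): 7 bp
  [35,57): 22 bp
  [57,85): 28 bp
  [85,93): 8 bp
  [93,115): 22 bp
  [115,119): 4 bp
  [119,125): 6 bp
  [125,145): 20 bp
  [145,160): 15 bp
  [160,166): 6 bp
  [166,178): 12 bp
  [178,184): 6 bp
  [184,205): 21 bp
  [205,213): 8 bp
  [213,216): 3 bp
  [216,219): 3 bp
  [219,226): 7 bp
  [226,238): 12 bp
  [238,242): 4 bp
  [242,249): 7 bp
  [249,255): 6 bp
  [255,265): 10 bp
  [265,275): 10 bp
  [275,294): 19 bp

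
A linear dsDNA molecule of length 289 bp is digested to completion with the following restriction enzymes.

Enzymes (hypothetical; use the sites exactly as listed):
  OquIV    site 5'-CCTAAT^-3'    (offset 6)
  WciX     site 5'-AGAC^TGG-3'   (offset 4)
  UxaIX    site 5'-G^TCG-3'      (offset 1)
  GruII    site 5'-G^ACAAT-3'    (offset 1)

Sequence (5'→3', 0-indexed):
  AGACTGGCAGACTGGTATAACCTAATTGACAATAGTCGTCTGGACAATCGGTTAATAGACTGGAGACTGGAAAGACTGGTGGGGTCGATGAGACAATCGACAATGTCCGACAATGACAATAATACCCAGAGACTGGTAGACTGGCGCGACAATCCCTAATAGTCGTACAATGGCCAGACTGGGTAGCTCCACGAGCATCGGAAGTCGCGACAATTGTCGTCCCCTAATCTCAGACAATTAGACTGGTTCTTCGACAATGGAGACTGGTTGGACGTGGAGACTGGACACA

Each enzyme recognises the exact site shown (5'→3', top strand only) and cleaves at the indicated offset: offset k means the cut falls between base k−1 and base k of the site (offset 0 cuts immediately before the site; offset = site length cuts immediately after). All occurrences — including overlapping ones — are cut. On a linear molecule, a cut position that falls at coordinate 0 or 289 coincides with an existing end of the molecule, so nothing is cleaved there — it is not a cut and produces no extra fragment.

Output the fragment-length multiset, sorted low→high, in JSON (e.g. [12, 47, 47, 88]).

[2,2,4,5,5,6,7,7,7,7,7,8,8,8,8,8,8,9,10,10,10,11,12,12,14,17,17,17,18,25]

Per-enzyme occurrences:
  OquIV CCTAAT/6: at [20, 154, 222] ⇒ [26, 160, 228]
  WciX AGACTGG/4: at [0, 8, 56, 63, 72, 129, 137, 175, 239, 260, 277] ⇒ [4, 12, 60, 67, 76, 133, 141, 179, 243, 264, 281]
  UxaIX GTCG/1: at [34, 83, 161, 203, 215] ⇒ [35, 84, 162, 204, 216]
  GruII GACAAT/1: at [27, 42, 91, 98, 108, 114, 147, 208, 232, 252] ⇒ [28, 43, 92, 99, 109, 115, 148, 209, 233, 253]

Pooled cuts: [4, 12, 26, 28, 35, 43, 60, 67, 76, 84, 92, 99, 109, 115, 133, 141, 148, 160, 162, 179, 204, 209, 216, 228, 233, 243, 253, 264, 281]

Fragments:
  [0,4): 4 bp
  [4,12): 8 bp
  [12,26): 14 bp
  [26,28): 2 bp
  [28,35): 7 bp
  [35,43): 8 bp
  [43,60): 17 bp
  [60,67): 7 bp
  [67,76): 9 bp
  [76,84): 8 bp
  [84,92): 8 bp
  [92,99): 7 bp
  [99,109): 10 bp
  [109,115): 6 bp
  [115,133): 18 bp
  [133,141): 8 bp
  [141,148): 7 bp
  [148,160): 12 bp
  [160,162): 2 bp
  [162,179): 17 bp
  [179,204): 25 bp
  [204,209): 5 bp
  [209,216): 7 bp
  [216,228): 12 bp
  [228,233): 5 bp
  [233,243): 10 bp
  [243,253): 10 bp
  [253,264): 11 bp
  [264,281): 17 bp
  [281,289): 8 bp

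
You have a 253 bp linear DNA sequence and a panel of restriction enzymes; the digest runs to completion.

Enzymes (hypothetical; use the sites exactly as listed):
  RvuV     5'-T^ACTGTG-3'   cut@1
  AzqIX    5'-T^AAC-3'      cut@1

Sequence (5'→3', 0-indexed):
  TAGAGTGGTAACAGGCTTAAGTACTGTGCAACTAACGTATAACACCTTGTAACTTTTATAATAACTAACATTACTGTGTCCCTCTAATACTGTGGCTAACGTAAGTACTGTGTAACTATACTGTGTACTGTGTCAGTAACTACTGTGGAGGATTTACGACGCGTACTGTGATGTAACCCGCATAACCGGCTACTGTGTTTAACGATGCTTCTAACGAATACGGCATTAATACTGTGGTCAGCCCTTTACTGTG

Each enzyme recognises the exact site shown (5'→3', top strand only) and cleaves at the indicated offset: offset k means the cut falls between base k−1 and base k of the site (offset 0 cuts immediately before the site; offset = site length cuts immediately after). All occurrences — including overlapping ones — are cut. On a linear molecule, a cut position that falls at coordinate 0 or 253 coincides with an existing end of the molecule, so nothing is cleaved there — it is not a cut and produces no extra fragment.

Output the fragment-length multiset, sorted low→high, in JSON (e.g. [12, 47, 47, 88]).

Scan for sites:
  RvuV TACTGTG/1: at [21, 71, 87, 105, 118, 125, 140, 163, 190, 229, 246] ⇒ [22, 72, 88, 106, 119, 126, 141, 164, 191, 230, 247]
  AzqIX TAAC/1: at [8, 32, 39, 49, 61, 65, 96, 112, 136, 173, 182, 199, 211] ⇒ [9, 33, 40, 50, 62, 66, 97, 113, 137, 174, 183, 200, 212]

All cut coordinates (distinct, sorted): [9, 22, 33, 40, 50, 62, 66, 72, 88, 97, 106, 113, 119, 126, 137, 141, 164, 174, 183, 191, 200, 212, 230, 247]

Fragment lengths:
  [0,9): 9 bp
  [9,22): 13 bp
  [22,33): 11 bp
  [33,40): 7 bp
  [40,50): 10 bp
  [50,62): 12 bp
  [62,66): 4 bp
  [66,72): 6 bp
  [72,88): 16 bp
  [88,97): 9 bp
  [97,106): 9 bp
  [106,113): 7 bp
  [113,119): 6 bp
  [119,126): 7 bp
  [126,137): 11 bp
  [137,141): 4 bp
  [141,164): 23 bp
  [164,174): 10 bp
  [174,183): 9 bp
  [183,191): 8 bp
  [191,200): 9 bp
  [200,212): 12 bp
  [212,230): 18 bp
  [230,247): 17 bp
  [247,253): 6 bp

[4,4,6,6,6,7,7,7,8,9,9,9,9,9,10,10,11,11,12,12,13,16,17,18,23]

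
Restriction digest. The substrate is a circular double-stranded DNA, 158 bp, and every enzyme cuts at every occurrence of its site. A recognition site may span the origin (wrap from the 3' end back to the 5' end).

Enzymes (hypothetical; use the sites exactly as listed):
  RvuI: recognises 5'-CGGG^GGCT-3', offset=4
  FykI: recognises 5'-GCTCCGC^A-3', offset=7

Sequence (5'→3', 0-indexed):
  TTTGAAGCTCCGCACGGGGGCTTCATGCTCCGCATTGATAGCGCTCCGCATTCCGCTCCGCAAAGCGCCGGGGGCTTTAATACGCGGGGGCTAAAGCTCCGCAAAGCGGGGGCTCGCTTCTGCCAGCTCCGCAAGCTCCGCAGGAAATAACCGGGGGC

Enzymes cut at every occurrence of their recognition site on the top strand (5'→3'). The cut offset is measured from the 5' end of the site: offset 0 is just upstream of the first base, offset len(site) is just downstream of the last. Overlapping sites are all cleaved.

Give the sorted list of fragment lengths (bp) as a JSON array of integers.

Per-enzyme occurrences:
  RvuI CGGGGGCT/4: at [14, 68, 84, 106, 151] ⇒ [18, 72, 88, 110, 155]
  FykI GCTCCGCA/7: at [6, 26, 42, 54, 95, 125, 134] ⇒ [13, 33, 49, 61, 102, 132, 141]

All cut coordinates (distinct, sorted): [13, 18, 33, 49, 61, 72, 88, 102, 110, 132, 141, 155]

Fragments:
  13→18: 5 bp
  18→33: 15 bp
  33→49: 16 bp
  49→61: 12 bp
  61→72: 11 bp
  72→88: 16 bp
  88→102: 14 bp
  102→110: 8 bp
  110→132: 22 bp
  132→141: 9 bp
  141→155: 14 bp
  155→13 (wrap): 158-155+13 = 16 bp

[5,8,9,11,12,14,14,15,16,16,16,22]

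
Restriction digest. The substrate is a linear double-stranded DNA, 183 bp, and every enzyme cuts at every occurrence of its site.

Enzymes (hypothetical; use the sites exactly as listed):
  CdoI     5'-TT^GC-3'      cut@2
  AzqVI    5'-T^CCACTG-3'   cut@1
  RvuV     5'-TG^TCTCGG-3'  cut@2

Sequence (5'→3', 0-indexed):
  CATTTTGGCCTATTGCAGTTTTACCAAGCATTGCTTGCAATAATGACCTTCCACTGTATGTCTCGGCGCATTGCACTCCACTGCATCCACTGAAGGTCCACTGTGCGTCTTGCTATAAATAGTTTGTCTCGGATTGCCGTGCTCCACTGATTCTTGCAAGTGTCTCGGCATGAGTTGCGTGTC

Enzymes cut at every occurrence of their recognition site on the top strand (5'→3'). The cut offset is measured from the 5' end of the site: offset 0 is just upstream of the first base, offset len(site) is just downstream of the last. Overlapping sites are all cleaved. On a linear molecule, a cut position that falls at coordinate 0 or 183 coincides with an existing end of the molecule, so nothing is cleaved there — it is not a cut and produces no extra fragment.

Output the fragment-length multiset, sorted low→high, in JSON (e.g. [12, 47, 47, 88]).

Site scan:
  CdoI TTGC/2: at [12, 30, 34, 70, 109, 133, 153, 174] ⇒ [14, 32, 36, 72, 111, 135, 155, 176]
  AzqVI TCCACTG/1: at [49, 76, 85, 96, 142] ⇒ [50, 77, 86, 97, 143]
  RvuV TGTCTCGG/2: at [58, 124, 160] ⇒ [60, 126, 162]

All cut coordinates (distinct, sorted): [14, 32, 36, 50, 60, 72, 77, 86, 97, 111, 126, 135, 143, 155, 162, 176]

Fragments:
  [0,14): 14 bp
  [14,32): 18 bp
  [32,36): 4 bp
  [36,50): 14 bp
  [50,60): 10 bp
  [60,72): 12 bp
  [72,77): 5 bp
  [77,86): 9 bp
  [86,97): 11 bp
  [97,111): 14 bp
  [111,126): 15 bp
  [126,135): 9 bp
  [135,143): 8 bp
  [143,155): 12 bp
  [155,162): 7 bp
  [162,176): 14 bp
  [176,183): 7 bp

[4,5,7,7,8,9,9,10,11,12,12,14,14,14,14,15,18]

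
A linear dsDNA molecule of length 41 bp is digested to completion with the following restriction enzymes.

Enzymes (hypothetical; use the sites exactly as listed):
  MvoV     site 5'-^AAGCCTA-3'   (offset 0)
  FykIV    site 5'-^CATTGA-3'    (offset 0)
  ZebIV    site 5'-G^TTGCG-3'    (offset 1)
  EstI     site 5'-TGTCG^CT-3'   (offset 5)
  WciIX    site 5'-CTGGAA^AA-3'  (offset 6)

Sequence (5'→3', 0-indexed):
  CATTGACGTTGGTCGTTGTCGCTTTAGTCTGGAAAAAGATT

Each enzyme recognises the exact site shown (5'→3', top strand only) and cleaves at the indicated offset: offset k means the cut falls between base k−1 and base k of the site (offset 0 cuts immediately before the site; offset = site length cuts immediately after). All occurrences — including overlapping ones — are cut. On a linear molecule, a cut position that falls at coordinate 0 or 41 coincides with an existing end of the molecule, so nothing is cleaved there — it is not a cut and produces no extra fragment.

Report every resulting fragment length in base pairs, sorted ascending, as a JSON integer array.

[7,13,21]

Per-enzyme occurrences:
  MvoV (AAGCCTA, off=0): no sites
  FykIV CATTGA/0: at [0] ⇒ [] (position 0 is a terminus of the linear molecule — no cut)
  ZebIV (GTTGCG, off=1): no sites
  EstI TGTCGCT/5: at [16] ⇒ [21]
  WciIX CTGGAAAA/6: at [28] ⇒ [34]

Pooled cuts: [21, 34]

Fragments:
  [0,21): 21 bp
  [21,34): 13 bp
  [34,41): 7 bp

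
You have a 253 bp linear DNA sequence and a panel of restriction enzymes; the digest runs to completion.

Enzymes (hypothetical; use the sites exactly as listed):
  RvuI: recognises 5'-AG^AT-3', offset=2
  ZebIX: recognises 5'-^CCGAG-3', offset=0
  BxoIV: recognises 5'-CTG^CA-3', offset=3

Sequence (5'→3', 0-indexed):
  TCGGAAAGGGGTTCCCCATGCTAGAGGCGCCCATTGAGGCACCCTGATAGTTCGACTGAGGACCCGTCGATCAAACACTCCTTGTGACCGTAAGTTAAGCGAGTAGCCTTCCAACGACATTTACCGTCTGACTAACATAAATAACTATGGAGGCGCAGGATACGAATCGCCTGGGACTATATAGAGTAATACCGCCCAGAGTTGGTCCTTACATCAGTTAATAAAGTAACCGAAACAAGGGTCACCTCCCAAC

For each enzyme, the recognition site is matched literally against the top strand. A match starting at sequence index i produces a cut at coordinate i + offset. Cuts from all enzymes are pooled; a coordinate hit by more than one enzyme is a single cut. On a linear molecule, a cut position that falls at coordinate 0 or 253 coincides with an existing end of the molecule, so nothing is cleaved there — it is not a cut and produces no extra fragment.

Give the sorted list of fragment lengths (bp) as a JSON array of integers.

[253]

Site scan:
  RvuI (AGAT, off=2): no sites
  ZebIX (CCGAG, off=0): no sites
  BxoIV (CTGCA, off=3): no sites

All cut coordinates (distinct, sorted): ∅

Fragment lengths:
  no cuts → one linear fragment of 253 bp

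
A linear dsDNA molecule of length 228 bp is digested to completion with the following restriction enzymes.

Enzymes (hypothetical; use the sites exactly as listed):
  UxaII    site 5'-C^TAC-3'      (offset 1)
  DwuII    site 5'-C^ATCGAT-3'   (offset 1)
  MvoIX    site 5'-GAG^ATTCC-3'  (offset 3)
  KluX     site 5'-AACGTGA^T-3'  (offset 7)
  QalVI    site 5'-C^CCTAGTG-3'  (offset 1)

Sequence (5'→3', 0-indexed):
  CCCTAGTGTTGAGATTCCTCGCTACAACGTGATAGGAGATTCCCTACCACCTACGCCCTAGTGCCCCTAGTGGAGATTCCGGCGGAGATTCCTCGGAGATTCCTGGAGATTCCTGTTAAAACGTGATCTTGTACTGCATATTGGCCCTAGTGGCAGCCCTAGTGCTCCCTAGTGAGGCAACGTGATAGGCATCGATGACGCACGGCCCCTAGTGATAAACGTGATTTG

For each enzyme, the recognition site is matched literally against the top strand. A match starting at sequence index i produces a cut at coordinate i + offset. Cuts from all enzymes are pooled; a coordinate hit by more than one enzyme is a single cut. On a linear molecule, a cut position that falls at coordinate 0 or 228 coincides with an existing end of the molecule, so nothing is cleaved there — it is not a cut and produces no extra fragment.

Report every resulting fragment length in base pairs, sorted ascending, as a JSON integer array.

Scan for sites:
  UxaII CTAC/1: at [21, 43, 50] ⇒ [22, 44, 51]
  DwuII CATCGAT/1: at [189] ⇒ [190]
  MvoIX GAGATTCC/3: at [10, 35, 72, 84, 95, 105] ⇒ [13, 38, 75, 87, 98, 108]
  KluX AACGTGAT/7: at [25, 119, 178, 217] ⇒ [32, 126, 185, 224]
  QalVI CCCTAGTG/1: at [0, 55, 64, 144, 156, 166, 206] ⇒ [1, 56, 65, 145, 157, 167, 207]

All cut coordinates (distinct, sorted): [1, 13, 22, 32, 38, 44, 51, 56, 65, 75, 87, 98, 108, 126, 145, 157, 167, 185, 190, 207, 224]

Fragment lengths:
  [0,1): 1 bp
  [1,13): 12 bp
  [13,22): 9 bp
  [22,32): 10 bp
  [32,38): 6 bp
  [38,44): 6 bp
  [44,51): 7 bp
  [51,56): 5 bp
  [56,65): 9 bp
  [65,75): 10 bp
  [75,87): 12 bp
  [87,98): 11 bp
  [98,108): 10 bp
  [108,126): 18 bp
  [126,145): 19 bp
  [145,157): 12 bp
  [157,167): 10 bp
  [167,185): 18 bp
  [185,190): 5 bp
  [190,207): 17 bp
  [207,224): 17 bp
  [224,228): 4 bp

[1,4,5,5,6,6,7,9,9,10,10,10,10,11,12,12,12,17,17,18,18,19]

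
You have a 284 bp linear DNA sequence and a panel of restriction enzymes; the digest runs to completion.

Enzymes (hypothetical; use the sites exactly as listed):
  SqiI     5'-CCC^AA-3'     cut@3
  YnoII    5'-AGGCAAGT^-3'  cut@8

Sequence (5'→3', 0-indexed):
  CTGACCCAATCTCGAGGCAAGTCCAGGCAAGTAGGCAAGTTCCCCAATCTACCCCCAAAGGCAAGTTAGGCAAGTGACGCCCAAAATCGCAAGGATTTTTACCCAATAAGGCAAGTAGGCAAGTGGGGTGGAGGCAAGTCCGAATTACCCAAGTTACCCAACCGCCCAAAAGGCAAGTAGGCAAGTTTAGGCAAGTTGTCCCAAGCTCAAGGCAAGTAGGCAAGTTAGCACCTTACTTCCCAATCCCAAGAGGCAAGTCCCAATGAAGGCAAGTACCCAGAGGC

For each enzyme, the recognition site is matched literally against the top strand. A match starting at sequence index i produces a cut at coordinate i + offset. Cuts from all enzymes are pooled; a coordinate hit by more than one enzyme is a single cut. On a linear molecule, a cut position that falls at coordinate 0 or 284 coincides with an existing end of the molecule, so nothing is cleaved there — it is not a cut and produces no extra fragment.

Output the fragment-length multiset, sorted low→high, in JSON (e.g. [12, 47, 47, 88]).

[3,5,6,6,7,7,8,8,8,8,8,9,9,10,10,10,10,11,11,11,11,12,13,15,15,15,16,22]

Per-enzyme occurrences:
  SqiI (CCCAA, off=3): starts [4, 42, 53, 79, 101, 147, 156, 164, 199, 238, 244, 258] → cuts [7, 45, 56, 82, 104, 150, 159, 167, 202, 241, 247, 261]
  YnoII (AGGCAAGT, off=8): starts [14, 24, 32, 58, 67, 108, 116, 131, 170, 178, 188, 209, 217, 250, 266] → cuts [22, 32, 40, 66, 75, 116, 124, 139, 178, 186, 196, 217, 225, 258, 274]

Pooled cuts: [7, 22, 32, 40, 45, 56, 66, 75, 82, 104, 116, 124, 139, 150, 159, 167, 178, 186, 196, 202, 217, 225, 241, 247, 258, 261, 274]

Fragments:
  [0,7): 7 bp
  [7,22): 15 bp
  [22,32): 10 bp
  [32,40): 8 bp
  [40,45): 5 bp
  [45,56): 11 bp
  [56,66): 10 bp
  [66,75): 9 bp
  [75,82): 7 bp
  [82,104): 22 bp
  [104,116): 12 bp
  [116,124): 8 bp
  [124,139): 15 bp
  [139,150): 11 bp
  [150,159): 9 bp
  [159,167): 8 bp
  [167,178): 11 bp
  [178,186): 8 bp
  [186,196): 10 bp
  [196,202): 6 bp
  [202,217): 15 bp
  [217,225): 8 bp
  [225,241): 16 bp
  [241,247): 6 bp
  [247,258): 11 bp
  [258,261): 3 bp
  [261,274): 13 bp
  [274,284): 10 bp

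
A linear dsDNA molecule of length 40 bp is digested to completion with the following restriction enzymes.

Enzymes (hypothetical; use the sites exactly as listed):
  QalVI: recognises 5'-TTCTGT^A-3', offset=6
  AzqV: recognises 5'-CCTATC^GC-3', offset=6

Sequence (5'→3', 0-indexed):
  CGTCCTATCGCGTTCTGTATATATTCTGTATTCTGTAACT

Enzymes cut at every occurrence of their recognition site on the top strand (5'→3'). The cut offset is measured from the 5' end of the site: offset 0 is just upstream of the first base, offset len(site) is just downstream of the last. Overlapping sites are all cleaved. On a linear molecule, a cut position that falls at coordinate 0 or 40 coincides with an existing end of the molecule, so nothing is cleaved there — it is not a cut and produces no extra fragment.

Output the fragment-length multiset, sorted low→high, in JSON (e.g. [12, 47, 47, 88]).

Per-enzyme occurrences:
  QalVI TTCTGTA/6: at [12, 23, 30] ⇒ [18, 29, 36]
  AzqV CCTATCGC/6: at [3] ⇒ [9]

Pooled cuts: [9, 18, 29, 36]

Fragments:
  [0,9): 9 bp
  [9,18): 9 bp
  [18,29): 11 bp
  [29,36): 7 bp
  [36,40): 4 bp

[4,7,9,9,11]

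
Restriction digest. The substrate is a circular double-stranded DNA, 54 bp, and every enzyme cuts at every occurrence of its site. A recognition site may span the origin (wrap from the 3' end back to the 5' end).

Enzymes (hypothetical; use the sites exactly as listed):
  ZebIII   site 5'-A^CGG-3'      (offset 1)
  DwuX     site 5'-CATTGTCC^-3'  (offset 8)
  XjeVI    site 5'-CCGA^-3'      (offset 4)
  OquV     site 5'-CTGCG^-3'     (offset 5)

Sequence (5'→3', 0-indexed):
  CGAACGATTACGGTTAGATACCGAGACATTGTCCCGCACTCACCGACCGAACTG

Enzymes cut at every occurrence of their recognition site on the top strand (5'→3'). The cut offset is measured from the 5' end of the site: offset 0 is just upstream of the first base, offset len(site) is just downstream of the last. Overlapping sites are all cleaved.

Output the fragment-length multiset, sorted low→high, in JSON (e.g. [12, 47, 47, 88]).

Per-enzyme occurrences:
  ZebIII (ACGG, off=1): starts [9] → cuts [10]
  DwuX (CATTGTCC, off=8): starts [26] → cuts [34]
  XjeVI (CCGA, off=4): starts [20, 42, 46] → cuts [24, 46, 50]
  OquV (CTGCG, off=5): starts [51] → cuts [2]

Pooled cuts: [2, 10, 24, 34, 46, 50]

Fragment lengths:
  2→10: 8 bp
  10→24: 14 bp
  24→34: 10 bp
  34→46: 12 bp
  46→50: 4 bp
  50→2 (wrap): 54-50+2 = 6 bp

[4,6,8,10,12,14]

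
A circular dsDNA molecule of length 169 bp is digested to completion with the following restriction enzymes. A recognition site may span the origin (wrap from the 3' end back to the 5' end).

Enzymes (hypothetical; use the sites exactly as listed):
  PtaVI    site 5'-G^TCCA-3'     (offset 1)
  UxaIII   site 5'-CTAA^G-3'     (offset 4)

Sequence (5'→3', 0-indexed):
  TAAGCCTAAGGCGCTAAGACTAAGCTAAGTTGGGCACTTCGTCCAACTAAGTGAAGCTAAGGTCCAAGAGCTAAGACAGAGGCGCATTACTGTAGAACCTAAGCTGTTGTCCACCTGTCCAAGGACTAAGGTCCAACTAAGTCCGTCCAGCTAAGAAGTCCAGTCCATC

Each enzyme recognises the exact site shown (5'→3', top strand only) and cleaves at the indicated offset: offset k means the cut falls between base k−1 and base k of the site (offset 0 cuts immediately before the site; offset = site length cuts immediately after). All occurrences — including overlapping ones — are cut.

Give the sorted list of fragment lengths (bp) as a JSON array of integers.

[2,2,4,5,5,5,6,6,7,8,8,9,9,9,9,10,12,12,13,28]

Scan for sites:
  PtaVI (GTCCA, off=1): starts [40, 61, 108, 116, 130, 144, 157, 162] → cuts [41, 62, 109, 117, 131, 145, 158, 163]
  UxaIII (CTAAG, off=4): starts [5, 13, 19, 24, 46, 56, 70, 98, 125, 136, 150, 168] → cuts [3, 9, 17, 23, 28, 50, 60, 74, 102, 129, 140, 154]

Pooled cuts: [3, 9, 17, 23, 28, 41, 50, 60, 62, 74, 102, 109, 117, 129, 131, 140, 145, 154, 158, 163]

Fragments:
  3→9: 6 bp
  9→17: 8 bp
  17→23: 6 bp
  23→28: 5 bp
  28→41: 13 bp
  41→50: 9 bp
  50→60: 10 bp
  60→62: 2 bp
  62→74: 12 bp
  74→102: 28 bp
  102→109: 7 bp
  109→117: 8 bp
  117→129: 12 bp
  129→131: 2 bp
  131→140: 9 bp
  140→145: 5 bp
  145→154: 9 bp
  154→158: 4 bp
  158→163: 5 bp
  163→3 (wrap): 169-163+3 = 9 bp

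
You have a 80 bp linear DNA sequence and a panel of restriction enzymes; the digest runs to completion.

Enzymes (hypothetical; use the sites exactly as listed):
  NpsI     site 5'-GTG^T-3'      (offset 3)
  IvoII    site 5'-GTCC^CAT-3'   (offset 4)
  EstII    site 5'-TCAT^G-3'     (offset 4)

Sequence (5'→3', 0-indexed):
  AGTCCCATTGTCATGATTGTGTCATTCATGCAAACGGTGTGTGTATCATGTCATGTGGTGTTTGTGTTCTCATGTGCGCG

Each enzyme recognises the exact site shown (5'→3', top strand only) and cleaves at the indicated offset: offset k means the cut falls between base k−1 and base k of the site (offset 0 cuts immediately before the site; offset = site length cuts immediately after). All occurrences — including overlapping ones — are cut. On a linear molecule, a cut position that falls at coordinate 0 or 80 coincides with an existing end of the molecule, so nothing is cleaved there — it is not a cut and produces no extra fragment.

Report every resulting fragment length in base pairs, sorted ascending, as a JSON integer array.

[2,2,5,5,6,6,6,7,7,7,8,9,10]

Site scan:
  NpsI (GTGT, off=3): starts [18, 36, 38, 40, 57, 63] → cuts [21, 39, 41, 43, 60, 66]
  IvoII (GTCCCAT, off=4): starts [1] → cuts [5]
  EstII (TCATG, off=4): starts [10, 25, 45, 50, 69] → cuts [14, 29, 49, 54, 73]

All cut coordinates (distinct, sorted): [5, 14, 21, 29, 39, 41, 43, 49, 54, 60, 66, 73]

Fragment lengths:
  [0,5): 5 bp
  [5,14): 9 bp
  [14,21): 7 bp
  [21,29): 8 bp
  [29,39): 10 bp
  [39,41): 2 bp
  [41,43): 2 bp
  [43,49): 6 bp
  [49,54): 5 bp
  [54,60): 6 bp
  [60,66): 6 bp
  [66,73): 7 bp
  [73,80): 7 bp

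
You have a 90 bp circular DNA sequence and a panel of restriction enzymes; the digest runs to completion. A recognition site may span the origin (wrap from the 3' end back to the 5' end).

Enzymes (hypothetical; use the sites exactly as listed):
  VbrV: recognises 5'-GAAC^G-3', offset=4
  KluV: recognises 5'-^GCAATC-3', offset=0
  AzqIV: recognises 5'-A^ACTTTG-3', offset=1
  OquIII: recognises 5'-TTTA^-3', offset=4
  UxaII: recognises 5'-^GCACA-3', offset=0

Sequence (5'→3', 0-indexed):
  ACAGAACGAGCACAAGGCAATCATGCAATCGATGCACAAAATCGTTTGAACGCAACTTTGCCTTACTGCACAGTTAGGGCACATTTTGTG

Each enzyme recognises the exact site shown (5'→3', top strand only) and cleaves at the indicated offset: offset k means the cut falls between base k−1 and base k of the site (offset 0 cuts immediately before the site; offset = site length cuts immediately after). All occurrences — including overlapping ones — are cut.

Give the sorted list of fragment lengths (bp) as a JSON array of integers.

[2,3,7,8,9,11,13,18,19]

Per-enzyme occurrences:
  VbrV GAACG/4: at [3, 47] ⇒ [7, 51]
  KluV GCAATC/0: at [16, 24] ⇒ [16, 24]
  AzqIV AACTTTG/1: at [53] ⇒ [54]
  OquIII (TTTA, off=4): no sites
  UxaII GCACA/0: at [9, 33, 67, 78] ⇒ [9, 33, 67, 78]

Pooled cuts: [7, 9, 16, 24, 33, 51, 54, 67, 78]

Fragments:
  7→9: 2 bp
  9→16: 7 bp
  16→24: 8 bp
  24→33: 9 bp
  33→51: 18 bp
  51→54: 3 bp
  54→67: 13 bp
  67→78: 11 bp
  78→7 (wrap): 90-78+7 = 19 bp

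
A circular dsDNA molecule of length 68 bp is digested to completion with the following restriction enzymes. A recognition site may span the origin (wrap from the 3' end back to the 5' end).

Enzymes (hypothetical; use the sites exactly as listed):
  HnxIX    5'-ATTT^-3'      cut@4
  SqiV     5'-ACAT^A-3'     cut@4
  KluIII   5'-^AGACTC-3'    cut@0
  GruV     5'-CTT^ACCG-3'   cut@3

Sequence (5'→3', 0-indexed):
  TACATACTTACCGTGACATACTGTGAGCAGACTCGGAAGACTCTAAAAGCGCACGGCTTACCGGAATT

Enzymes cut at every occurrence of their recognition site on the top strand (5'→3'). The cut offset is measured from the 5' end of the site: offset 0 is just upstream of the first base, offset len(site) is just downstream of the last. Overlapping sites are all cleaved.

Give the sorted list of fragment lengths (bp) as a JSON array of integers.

Scan for sites:
  HnxIX ATTT/4: at [65] ⇒ [1]
  SqiV ACATA/4: at [1, 15] ⇒ [5, 19]
  KluIII AGACTC/0: at [28, 37] ⇒ [28, 37]
  GruV CTTACCG/3: at [6, 56] ⇒ [9, 59]

Pooled cuts: [1, 5, 9, 19, 28, 37, 59]

Fragment lengths:
  1→5: 4 bp
  5→9: 4 bp
  9→19: 10 bp
  19→28: 9 bp
  28→37: 9 bp
  37→59: 22 bp
  59→1 (wrap): 68-59+1 = 10 bp

[4,4,9,9,10,10,22]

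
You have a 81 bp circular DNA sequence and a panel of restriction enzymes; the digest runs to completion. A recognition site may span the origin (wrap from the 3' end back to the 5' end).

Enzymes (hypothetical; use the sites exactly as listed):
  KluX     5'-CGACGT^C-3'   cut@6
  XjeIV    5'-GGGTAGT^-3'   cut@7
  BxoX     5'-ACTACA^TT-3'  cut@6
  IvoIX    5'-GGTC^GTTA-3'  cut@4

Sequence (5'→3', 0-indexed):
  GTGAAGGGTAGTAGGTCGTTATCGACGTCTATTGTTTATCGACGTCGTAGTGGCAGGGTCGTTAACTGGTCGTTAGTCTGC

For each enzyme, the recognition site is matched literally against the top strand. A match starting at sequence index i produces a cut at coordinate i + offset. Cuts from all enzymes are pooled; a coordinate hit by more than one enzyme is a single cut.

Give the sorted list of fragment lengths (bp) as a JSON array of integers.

[5,11,11,15,17,22]

Site scan:
  KluX CGACGTC/6: at [22, 39] ⇒ [28, 45]
  XjeIV GGGTAGT/7: at [5] ⇒ [12]
  BxoX (ACTACATT, off=6): no sites
  IvoIX GGTCGTTA/4: at [13, 56, 67] ⇒ [17, 60, 71]

Pooled cuts: [12, 17, 28, 45, 60, 71]

Fragments:
  12→17: 5 bp
  17→28: 11 bp
  28→45: 17 bp
  45→60: 15 bp
  60→71: 11 bp
  71→12 (wrap): 81-71+12 = 22 bp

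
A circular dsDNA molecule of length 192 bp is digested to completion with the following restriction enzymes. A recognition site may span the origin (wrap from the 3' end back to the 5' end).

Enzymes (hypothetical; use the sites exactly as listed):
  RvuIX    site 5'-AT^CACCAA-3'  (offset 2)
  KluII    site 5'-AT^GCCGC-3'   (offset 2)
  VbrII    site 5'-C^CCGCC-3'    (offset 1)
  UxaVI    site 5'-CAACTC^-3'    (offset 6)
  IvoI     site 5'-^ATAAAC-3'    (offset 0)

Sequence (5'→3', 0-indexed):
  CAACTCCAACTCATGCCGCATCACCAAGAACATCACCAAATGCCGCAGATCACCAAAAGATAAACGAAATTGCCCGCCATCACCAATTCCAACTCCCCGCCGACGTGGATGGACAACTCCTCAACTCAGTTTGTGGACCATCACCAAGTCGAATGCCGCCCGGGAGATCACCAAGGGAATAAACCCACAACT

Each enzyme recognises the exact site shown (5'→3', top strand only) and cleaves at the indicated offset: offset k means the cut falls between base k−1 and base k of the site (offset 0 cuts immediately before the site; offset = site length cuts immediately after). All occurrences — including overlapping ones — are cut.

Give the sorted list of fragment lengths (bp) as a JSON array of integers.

[1,2,5,6,7,7,8,8,9,9,10,12,13,14,14,14,15,15,23]

Site scan:
  RvuIX (ATCACCAA, off=2): starts [19, 31, 48, 78, 139, 166] → cuts [21, 33, 50, 80, 141, 168]
  KluII (ATGCCGC, off=2): starts [12, 39, 152] → cuts [14, 41, 154]
  VbrII (CCCGCC, off=1): starts [72, 95] → cuts [73, 96]
  UxaVI (CAACTC, off=6): starts [0, 6, 89, 113, 121, 187] → cuts [1, 6, 12, 95, 119, 127]
  IvoI (ATAAAC, off=0): starts [59, 178] → cuts [59, 178]

Pooled cuts: [1, 6, 12, 14, 21, 33, 41, 50, 59, 73, 80, 95, 96, 119, 127, 141, 154, 168, 178]

Fragments:
  1→6: 5 bp
  6→12: 6 bp
  12→14: 2 bp
  14→21: 7 bp
  21→33: 12 bp
  33→41: 8 bp
  41→50: 9 bp
  50→59: 9 bp
  59→73: 14 bp
  73→80: 7 bp
  80→95: 15 bp
  95→96: 1 bp
  96→119: 23 bp
  119→127: 8 bp
  127→141: 14 bp
  141→154: 13 bp
  154→168: 14 bp
  168→178: 10 bp
  178→1 (wrap): 192-178+1 = 15 bp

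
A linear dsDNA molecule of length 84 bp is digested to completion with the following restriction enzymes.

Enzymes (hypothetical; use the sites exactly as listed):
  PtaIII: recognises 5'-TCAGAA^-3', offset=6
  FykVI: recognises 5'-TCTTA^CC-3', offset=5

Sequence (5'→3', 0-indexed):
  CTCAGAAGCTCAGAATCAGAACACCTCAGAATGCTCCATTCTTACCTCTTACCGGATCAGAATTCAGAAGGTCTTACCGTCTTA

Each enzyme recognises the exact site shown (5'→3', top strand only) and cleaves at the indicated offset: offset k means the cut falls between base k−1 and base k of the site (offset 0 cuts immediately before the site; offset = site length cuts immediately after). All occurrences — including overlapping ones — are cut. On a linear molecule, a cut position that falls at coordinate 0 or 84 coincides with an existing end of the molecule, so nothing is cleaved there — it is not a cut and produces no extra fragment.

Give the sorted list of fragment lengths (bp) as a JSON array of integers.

Scan for sites:
  PtaIII TCAGAA/6: at [1, 9, 15, 25, 56, 63] ⇒ [7, 15, 21, 31, 62, 69]
  FykVI TCTTACC/5: at [39, 46, 71] ⇒ [44, 51, 76]

Pooled cuts: [7, 15, 21, 31, 44, 51, 62, 69, 76]

Fragment lengths:
  [0,7): 7 bp
  [7,15): 8 bp
  [15,21): 6 bp
  [21,31): 10 bp
  [31,44): 13 bp
  [44,51): 7 bp
  [51,62): 11 bp
  [62,69): 7 bp
  [69,76): 7 bp
  [76,84): 8 bp

[6,7,7,7,7,8,8,10,11,13]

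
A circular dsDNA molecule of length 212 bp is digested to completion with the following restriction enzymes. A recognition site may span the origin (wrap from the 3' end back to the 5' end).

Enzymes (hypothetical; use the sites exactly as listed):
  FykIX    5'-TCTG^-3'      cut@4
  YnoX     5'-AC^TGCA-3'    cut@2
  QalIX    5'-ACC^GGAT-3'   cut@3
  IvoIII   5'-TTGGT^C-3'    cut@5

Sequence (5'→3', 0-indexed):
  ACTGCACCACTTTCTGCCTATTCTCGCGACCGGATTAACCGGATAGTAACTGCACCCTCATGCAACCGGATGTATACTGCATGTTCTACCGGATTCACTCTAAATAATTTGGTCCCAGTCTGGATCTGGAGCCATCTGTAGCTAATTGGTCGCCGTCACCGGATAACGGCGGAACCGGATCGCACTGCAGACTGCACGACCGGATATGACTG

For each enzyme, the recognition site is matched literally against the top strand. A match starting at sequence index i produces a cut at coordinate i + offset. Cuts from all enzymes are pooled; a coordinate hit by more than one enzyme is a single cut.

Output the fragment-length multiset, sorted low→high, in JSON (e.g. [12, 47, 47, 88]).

[6,7,9,9,9,9,10,10,10,10,12,13,13,14,15,16,17,23]

Per-enzyme occurrences:
  FykIX TCTG/4: at [12, 118, 124, 134] ⇒ [16, 122, 128, 138]
  YnoX ACTGCA/2: at [0, 48, 75, 183, 190] ⇒ [2, 50, 77, 185, 192]
  QalIX ACCGGAT/3: at [28, 37, 64, 87, 157, 173, 198] ⇒ [31, 40, 67, 90, 160, 176, 201]
  IvoIII TTGGTC/5: at [108, 145] ⇒ [113, 150]

Pooled cuts: [2, 16, 31, 40, 50, 67, 77, 90, 113, 122, 128, 138, 150, 160, 176, 185, 192, 201]

Fragments:
  2→16: 14 bp
  16→31: 15 bp
  31→40: 9 bp
  40→50: 10 bp
  50→67: 17 bp
  67→77: 10 bp
  77→90: 13 bp
  90→113: 23 bp
  113→122: 9 bp
  122→128: 6 bp
  128→138: 10 bp
  138→150: 12 bp
  150→160: 10 bp
  160→176: 16 bp
  176→185: 9 bp
  185→192: 7 bp
  192→201: 9 bp
  201→2 (wrap): 212-201+2 = 13 bp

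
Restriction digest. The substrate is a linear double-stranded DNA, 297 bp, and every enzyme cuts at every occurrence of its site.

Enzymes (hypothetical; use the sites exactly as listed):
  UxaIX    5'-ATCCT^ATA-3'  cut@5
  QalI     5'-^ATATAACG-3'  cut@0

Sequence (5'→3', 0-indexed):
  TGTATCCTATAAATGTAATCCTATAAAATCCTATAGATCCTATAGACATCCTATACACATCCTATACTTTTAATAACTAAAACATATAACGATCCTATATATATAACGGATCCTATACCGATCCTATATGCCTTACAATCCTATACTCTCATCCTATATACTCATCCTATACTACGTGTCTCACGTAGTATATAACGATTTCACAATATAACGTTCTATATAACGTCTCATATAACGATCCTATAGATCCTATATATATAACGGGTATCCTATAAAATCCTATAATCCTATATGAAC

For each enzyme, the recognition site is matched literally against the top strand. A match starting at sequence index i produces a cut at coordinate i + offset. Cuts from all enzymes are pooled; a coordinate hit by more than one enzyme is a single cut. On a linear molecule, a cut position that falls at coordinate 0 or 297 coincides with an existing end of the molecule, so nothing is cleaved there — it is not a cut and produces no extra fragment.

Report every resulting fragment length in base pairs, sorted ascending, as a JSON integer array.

Per-enzyme occurrences:
  UxaIX (ATCCTATA, off=5): starts [3, 17, 27, 36, 47, 58, 91, 109, 120, 137, 150, 163, 237, 246, 266, 276, 284] → cuts [8, 22, 32, 41, 52, 63, 96, 114, 125, 142, 155, 168, 242, 251, 271, 281, 289]
  QalI (ATATAACG, off=0): starts [83, 100, 189, 205, 217, 229, 255] → cuts [83, 100, 189, 205, 217, 229, 255]

All cut coordinates (distinct, sorted): [8, 22, 32, 41, 52, 63, 83, 96, 100, 114, 125, 142, 155, 168, 189, 205, 217, 229, 242, 251, 255, 271, 281, 289]

Fragments:
  [0,8): 8 bp
  [8,22): 14 bp
  [22,32): 10 bp
  [32,41): 9 bp
  [41,52): 11 bp
  [52,63): 11 bp
  [63,83): 20 bp
  [83,96): 13 bp
  [96,100): 4 bp
  [100,114): 14 bp
  [114,125): 11 bp
  [125,142): 17 bp
  [142,155): 13 bp
  [155,168): 13 bp
  [168,189): 21 bp
  [189,205): 16 bp
  [205,217): 12 bp
  [217,229): 12 bp
  [229,242): 13 bp
  [242,251): 9 bp
  [251,255): 4 bp
  [255,271): 16 bp
  [271,281): 10 bp
  [281,289): 8 bp
  [289,297): 8 bp

[4,4,8,8,8,9,9,10,10,11,11,11,12,12,13,13,13,13,14,14,16,16,17,20,21]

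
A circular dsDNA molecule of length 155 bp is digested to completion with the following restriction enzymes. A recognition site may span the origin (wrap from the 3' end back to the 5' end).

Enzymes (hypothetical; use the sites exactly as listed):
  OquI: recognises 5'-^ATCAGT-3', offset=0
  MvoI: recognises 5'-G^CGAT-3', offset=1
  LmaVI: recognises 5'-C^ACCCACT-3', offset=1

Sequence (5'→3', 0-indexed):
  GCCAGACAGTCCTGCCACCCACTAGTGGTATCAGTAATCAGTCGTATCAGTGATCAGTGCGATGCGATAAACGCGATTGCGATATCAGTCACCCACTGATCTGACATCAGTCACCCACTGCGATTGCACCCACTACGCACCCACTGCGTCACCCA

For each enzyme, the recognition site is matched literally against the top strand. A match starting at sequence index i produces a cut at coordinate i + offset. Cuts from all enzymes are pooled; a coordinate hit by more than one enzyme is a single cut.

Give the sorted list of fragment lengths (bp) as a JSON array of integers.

[4,5,6,7,7,7,7,7,7,8,9,9,11,13,15,33]

Per-enzyme occurrences:
  OquI (ATCAGT, off=0): starts [29, 36, 45, 52, 83, 105] → cuts [29, 36, 45, 52, 83, 105]
  MvoI (GCGAT, off=1): starts [58, 63, 72, 78, 119] → cuts [59, 64, 73, 79, 120]
  LmaVI (CACCCACT, off=1): starts [15, 89, 111, 126, 137] → cuts [16, 90, 112, 127, 138]

All cut coordinates (distinct, sorted): [16, 29, 36, 45, 52, 59, 64, 73, 79, 83, 90, 105, 112, 120, 127, 138]

Fragment lengths:
  16→29: 13 bp
  29→36: 7 bp
  36→45: 9 bp
  45→52: 7 bp
  52→59: 7 bp
  59→64: 5 bp
  64→73: 9 bp
  73→79: 6 bp
  79→83: 4 bp
  83→90: 7 bp
  90→105: 15 bp
  105→112: 7 bp
  112→120: 8 bp
  120→127: 7 bp
  127→138: 11 bp
  138→16 (wrap): 155-138+16 = 33 bp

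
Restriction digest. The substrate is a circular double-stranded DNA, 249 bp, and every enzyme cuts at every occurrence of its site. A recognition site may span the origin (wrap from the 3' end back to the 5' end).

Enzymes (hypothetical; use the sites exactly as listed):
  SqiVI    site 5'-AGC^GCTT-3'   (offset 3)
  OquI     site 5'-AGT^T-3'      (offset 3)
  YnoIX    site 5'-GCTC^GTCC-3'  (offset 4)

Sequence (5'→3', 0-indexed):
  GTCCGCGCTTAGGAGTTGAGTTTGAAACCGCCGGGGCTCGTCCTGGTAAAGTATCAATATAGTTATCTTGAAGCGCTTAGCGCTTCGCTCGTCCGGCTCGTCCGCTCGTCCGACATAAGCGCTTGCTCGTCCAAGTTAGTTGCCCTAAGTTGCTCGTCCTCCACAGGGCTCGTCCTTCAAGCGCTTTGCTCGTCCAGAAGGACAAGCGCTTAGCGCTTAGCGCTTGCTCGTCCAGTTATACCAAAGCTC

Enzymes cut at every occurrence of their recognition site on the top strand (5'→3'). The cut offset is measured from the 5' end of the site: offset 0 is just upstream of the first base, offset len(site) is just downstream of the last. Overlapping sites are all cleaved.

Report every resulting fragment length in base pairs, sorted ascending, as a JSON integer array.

Scan for sites:
  SqiVI AGCGCTT/3: at [71, 78, 117, 179, 204, 211, 218] ⇒ [74, 81, 120, 182, 207, 214, 221]
  OquI AGTT/3: at [13, 18, 60, 133, 137, 147, 233] ⇒ [16, 21, 63, 136, 140, 150, 236]
  YnoIX GCTCGTCC/4: at [35, 86, 95, 103, 124, 151, 167, 187, 225, 245] ⇒ [0, 39, 90, 99, 107, 128, 155, 171, 191, 229]

All cut coordinates (distinct, sorted): [0, 16, 21, 39, 63, 74, 81, 90, 99, 107, 120, 128, 136, 140, 150, 155, 171, 182, 191, 207, 214, 221, 229, 236]

Fragments:
  0→16: 16 bp
  16→21: 5 bp
  21→39: 18 bp
  39→63: 24 bp
  63→74: 11 bp
  74→81: 7 bp
  81→90: 9 bp
  90→99: 9 bp
  99→107: 8 bp
  107→120: 13 bp
  120→128: 8 bp
  128→136: 8 bp
  136→140: 4 bp
  140→150: 10 bp
  150→155: 5 bp
  155→171: 16 bp
  171→182: 11 bp
  182→191: 9 bp
  191→207: 16 bp
  207→214: 7 bp
  214→221: 7 bp
  221→229: 8 bp
  229→236: 7 bp
  236→0 (wrap): 249-236+0 = 13 bp

[4,5,5,7,7,7,7,8,8,8,8,9,9,9,10,11,11,13,13,16,16,16,18,24]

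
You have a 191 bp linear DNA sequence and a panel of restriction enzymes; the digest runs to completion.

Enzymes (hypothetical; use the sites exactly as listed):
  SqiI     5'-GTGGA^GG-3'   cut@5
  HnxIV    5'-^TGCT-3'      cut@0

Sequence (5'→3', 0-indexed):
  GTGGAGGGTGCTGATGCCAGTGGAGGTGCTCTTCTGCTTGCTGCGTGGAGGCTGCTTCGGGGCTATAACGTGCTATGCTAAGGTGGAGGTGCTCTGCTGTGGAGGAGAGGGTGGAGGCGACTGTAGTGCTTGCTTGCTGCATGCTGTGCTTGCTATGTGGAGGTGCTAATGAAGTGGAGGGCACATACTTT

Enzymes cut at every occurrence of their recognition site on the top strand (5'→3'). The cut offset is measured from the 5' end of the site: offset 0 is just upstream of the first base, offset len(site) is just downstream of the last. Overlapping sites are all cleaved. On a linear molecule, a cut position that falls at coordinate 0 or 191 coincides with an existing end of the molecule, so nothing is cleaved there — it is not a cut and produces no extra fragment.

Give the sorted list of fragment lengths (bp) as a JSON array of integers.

Per-enzyme occurrences:
  SqiI (GTGGAGG, off=5): starts [0, 19, 44, 82, 98, 110, 156, 173] → cuts [5, 24, 49, 87, 103, 115, 161, 178]
  HnxIV (TGCT, off=0): starts [8, 26, 34, 38, 52, 70, 75, 89, 94, 126, 130, 134, 141, 146, 150, 163] → cuts [8, 26, 34, 38, 52, 70, 75, 89, 94, 126, 130, 134, 141, 146, 150, 163]

Pooled cuts: [5, 8, 24, 26, 34, 38, 49, 52, 70, 75, 87, 89, 94, 103, 115, 126, 130, 134, 141, 146, 150, 161, 163, 178]

Fragments:
  [0,5): 5 bp
  [5,8): 3 bp
  [8,24): 16 bp
  [24,26): 2 bp
  [26,34): 8 bp
  [34,38): 4 bp
  [38,49): 11 bp
  [49,52): 3 bp
  [52,70): 18 bp
  [70,75): 5 bp
  [75,87): 12 bp
  [87,89): 2 bp
  [89,94): 5 bp
  [94,103): 9 bp
  [103,115): 12 bp
  [115,126): 11 bp
  [126,130): 4 bp
  [130,134): 4 bp
  [134,141): 7 bp
  [141,146): 5 bp
  [146,150): 4 bp
  [150,161): 11 bp
  [161,163): 2 bp
  [163,178): 15 bp
  [178,191): 13 bp

[2,2,2,3,3,4,4,4,4,5,5,5,5,7,8,9,11,11,11,12,12,13,15,16,18]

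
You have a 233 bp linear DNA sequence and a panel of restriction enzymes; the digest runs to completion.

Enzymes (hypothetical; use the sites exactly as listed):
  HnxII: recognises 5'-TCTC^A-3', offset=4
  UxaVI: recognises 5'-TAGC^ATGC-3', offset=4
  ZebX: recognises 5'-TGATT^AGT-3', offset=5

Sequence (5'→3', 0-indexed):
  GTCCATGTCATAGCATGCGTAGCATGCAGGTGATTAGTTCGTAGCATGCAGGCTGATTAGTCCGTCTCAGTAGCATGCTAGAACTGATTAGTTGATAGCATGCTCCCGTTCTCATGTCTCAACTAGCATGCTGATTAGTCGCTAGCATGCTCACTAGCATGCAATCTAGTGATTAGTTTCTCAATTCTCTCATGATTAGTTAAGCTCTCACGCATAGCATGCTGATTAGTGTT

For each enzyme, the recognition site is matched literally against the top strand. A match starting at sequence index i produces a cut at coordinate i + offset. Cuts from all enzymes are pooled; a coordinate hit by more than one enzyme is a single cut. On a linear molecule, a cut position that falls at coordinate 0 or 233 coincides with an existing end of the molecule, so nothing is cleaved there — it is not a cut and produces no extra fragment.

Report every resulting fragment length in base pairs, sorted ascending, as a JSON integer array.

Per-enzyme occurrences:
  HnxII (TCTCA, off=4): starts [64, 109, 116, 178, 187, 205] → cuts [68, 113, 120, 182, 191, 209]
  UxaVI (TAGCATGC, off=4): starts [10, 19, 41, 70, 95, 123, 142, 154, 214] → cuts [14, 23, 45, 74, 99, 127, 146, 158, 218]
  ZebX (TGATTAGT, off=5): starts [30, 53, 84, 131, 169, 192, 222] → cuts [35, 58, 89, 136, 174, 197, 227]

Pooled cuts: [14, 23, 35, 45, 58, 68, 74, 89, 99, 113, 120, 127, 136, 146, 158, 174, 182, 191, 197, 209, 218, 227]

Fragment lengths:
  [0,14): 14 bp
  [14,23): 9 bp
  [23,35): 12 bp
  [35,45): 10 bp
  [45,58): 13 bp
  [58,68): 10 bp
  [68,74): 6 bp
  [74,89): 15 bp
  [89,99): 10 bp
  [99,113): 14 bp
  [113,120): 7 bp
  [120,127): 7 bp
  [127,136): 9 bp
  [136,146): 10 bp
  [146,158): 12 bp
  [158,174): 16 bp
  [174,182): 8 bp
  [182,191): 9 bp
  [191,197): 6 bp
  [197,209): 12 bp
  [209,218): 9 bp
  [218,227): 9 bp
  [227,233): 6 bp

[6,6,6,7,7,8,9,9,9,9,9,10,10,10,10,12,12,12,13,14,14,15,16]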